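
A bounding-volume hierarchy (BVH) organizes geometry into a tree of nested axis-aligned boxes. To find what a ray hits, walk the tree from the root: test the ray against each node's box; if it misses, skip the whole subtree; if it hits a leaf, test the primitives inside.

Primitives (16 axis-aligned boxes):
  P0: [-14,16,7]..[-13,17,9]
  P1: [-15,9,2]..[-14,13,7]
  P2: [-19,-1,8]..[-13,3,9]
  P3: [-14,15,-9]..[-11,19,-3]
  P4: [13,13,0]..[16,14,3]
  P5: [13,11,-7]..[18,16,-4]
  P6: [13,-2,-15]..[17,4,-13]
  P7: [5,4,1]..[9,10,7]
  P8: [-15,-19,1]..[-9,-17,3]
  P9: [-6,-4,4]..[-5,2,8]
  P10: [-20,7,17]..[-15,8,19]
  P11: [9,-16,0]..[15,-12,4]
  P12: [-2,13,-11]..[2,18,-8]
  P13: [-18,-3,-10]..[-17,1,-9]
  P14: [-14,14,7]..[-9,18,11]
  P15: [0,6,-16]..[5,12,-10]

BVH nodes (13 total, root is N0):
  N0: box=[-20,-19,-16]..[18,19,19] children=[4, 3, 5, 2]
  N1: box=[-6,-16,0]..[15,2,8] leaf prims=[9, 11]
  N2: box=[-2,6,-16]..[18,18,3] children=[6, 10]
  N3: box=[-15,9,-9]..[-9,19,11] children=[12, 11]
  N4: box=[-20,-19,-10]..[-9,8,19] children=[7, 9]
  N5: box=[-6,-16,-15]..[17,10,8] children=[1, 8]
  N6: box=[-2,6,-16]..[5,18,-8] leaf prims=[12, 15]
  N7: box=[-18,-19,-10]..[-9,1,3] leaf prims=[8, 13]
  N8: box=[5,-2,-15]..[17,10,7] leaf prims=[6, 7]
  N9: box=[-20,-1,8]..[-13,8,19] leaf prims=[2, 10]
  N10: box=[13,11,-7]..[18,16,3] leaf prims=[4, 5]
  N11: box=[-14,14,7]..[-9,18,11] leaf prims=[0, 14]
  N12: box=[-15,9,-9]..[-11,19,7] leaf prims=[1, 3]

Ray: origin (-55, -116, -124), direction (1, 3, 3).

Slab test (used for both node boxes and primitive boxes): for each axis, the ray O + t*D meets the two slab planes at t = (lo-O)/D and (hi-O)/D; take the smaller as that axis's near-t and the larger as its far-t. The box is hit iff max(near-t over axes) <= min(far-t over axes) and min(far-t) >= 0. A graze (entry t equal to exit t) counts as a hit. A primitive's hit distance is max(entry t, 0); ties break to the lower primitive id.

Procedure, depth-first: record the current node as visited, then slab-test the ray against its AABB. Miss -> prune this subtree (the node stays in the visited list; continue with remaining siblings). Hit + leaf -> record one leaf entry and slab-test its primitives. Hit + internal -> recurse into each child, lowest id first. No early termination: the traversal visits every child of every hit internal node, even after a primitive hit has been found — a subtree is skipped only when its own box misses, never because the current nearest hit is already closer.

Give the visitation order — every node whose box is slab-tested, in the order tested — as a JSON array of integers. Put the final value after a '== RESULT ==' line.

Traverse from the root:
N0 x:[35,73] y:[97/3,45] z:[36,143/3] -> hit [36,45], descend [2, 3, 4, 5]
  N2 x:[53,73] y:[122/3,134/3] z:[36,127/3] -> miss, prune
  N3 x:[40,46] y:[125/3,45] z:[115/3,45] -> hit [125/3,45], descend [11, 12]
    N11 x:[41,46] y:[130/3,134/3] z:[131/3,45] -> hit [131/3,134/3] leaf, test {P0(miss), P14@t=131/3}
    N12 x:[40,44] y:[125/3,45] z:[115/3,131/3] -> hit [125/3,131/3] leaf, test {P1(miss), P3(miss)}
  N4 x:[35,46] y:[97/3,124/3] z:[38,143/3] -> hit [38,124/3], descend [7, 9]
    N7 x:[37,46] y:[97/3,39] z:[38,127/3] -> hit [38,39] leaf, test {P8(miss), P13@t=38}
    N9 x:[35,42] y:[115/3,124/3] z:[44,143/3] -> miss, prune
  N5 x:[49,72] y:[100/3,42] z:[109/3,44] -> miss, prune

9 AABB tests over nodes [0, 2, 3, 11, 12, 4, 7, 9, 5]; 3 leaves entered; closest P13.

== RESULT ==
[0, 2, 3, 11, 12, 4, 7, 9, 5]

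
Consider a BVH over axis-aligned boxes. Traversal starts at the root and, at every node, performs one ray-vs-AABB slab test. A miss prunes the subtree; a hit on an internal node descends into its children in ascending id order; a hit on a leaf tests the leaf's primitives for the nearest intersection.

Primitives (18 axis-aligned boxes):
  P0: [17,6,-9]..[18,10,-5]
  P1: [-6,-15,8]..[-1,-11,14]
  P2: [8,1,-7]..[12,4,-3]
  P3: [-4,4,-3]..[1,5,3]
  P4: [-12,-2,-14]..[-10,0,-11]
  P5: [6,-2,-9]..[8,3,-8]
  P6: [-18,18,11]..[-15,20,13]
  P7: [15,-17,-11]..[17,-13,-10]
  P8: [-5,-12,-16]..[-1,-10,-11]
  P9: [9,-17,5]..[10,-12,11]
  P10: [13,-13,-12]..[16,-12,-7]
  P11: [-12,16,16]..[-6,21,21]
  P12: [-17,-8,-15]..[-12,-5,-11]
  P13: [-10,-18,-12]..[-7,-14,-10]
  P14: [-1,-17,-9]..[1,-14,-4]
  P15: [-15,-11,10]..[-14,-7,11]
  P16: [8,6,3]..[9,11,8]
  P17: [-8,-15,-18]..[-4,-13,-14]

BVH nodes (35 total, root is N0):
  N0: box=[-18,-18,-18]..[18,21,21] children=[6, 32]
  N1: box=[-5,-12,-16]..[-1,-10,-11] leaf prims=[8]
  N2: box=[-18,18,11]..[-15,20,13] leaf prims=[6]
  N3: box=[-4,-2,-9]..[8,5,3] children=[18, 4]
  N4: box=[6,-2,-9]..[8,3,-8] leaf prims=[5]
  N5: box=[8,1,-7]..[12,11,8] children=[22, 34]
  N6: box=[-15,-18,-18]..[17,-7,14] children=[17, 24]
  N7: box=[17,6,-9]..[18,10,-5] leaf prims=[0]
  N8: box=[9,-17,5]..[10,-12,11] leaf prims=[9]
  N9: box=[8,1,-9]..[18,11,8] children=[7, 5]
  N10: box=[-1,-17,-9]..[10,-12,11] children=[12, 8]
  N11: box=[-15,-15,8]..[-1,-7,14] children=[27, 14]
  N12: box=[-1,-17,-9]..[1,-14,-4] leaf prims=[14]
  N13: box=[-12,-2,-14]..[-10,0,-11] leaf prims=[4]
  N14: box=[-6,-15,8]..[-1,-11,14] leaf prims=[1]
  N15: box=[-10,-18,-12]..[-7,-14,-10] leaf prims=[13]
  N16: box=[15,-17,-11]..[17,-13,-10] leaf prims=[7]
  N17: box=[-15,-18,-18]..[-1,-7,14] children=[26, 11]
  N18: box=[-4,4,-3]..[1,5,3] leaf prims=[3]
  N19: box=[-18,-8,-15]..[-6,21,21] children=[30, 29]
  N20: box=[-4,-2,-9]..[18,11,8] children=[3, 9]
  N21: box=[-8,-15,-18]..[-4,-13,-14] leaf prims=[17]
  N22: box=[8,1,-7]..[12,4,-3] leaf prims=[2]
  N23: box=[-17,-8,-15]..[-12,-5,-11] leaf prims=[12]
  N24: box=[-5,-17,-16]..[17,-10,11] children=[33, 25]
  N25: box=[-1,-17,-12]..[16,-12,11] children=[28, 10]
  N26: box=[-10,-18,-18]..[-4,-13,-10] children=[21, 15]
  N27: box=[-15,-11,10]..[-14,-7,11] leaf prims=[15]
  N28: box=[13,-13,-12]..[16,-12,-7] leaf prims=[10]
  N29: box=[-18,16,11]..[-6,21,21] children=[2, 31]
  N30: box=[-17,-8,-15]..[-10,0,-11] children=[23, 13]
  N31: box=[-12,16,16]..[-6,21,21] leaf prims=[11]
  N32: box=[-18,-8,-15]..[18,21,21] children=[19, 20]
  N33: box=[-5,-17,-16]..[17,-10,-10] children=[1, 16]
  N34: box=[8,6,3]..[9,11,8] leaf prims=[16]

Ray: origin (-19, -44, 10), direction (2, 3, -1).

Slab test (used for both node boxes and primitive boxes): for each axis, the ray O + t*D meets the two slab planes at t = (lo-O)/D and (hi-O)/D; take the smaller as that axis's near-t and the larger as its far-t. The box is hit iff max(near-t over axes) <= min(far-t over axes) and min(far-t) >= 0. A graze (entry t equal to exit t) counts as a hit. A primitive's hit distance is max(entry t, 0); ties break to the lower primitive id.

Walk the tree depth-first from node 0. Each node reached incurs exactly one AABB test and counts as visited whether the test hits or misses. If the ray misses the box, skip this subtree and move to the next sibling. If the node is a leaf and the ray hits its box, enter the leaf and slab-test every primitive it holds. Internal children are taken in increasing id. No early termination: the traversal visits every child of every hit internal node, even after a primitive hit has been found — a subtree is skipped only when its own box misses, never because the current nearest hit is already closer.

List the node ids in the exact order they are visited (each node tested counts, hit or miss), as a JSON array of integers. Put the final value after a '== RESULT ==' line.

Walk:
N0 x:[1/2,37/2] y:[26/3,65/3] z:[-11,28] -> hit [26/3,37/2], descend [6, 32]
  N6 x:[2,18] y:[26/3,37/3] z:[-4,28] -> hit [26/3,37/3], descend [17, 24]
    N17 x:[2,9] y:[26/3,37/3] z:[-4,28] -> hit [26/3,9], descend [11, 26]
      N11 x:[2,9] y:[29/3,37/3] z:[-4,2] -> miss, prune
      N26 x:[9/2,15/2] y:[26/3,31/3] z:[20,28] -> miss, prune
    N24 x:[7,18] y:[9,34/3] z:[-1,26] -> hit [9,34/3], descend [25, 33]
      N25 x:[9,35/2] y:[9,32/3] z:[-1,22] -> hit [9,32/3], descend [10, 28]
        N10 x:[9,29/2] y:[9,32/3] z:[-1,19] -> hit [9,32/3], descend [8, 12]
          N8 x:[14,29/2] y:[9,32/3] z:[-1,5] -> miss, prune
          N12 x:[9,10] y:[9,10] z:[14,19] -> miss, prune
        N28 x:[16,35/2] y:[31/3,32/3] z:[17,22] -> miss, prune
      N33 x:[7,18] y:[9,34/3] z:[20,26] -> miss, prune
  N32 x:[1/2,37/2] y:[12,65/3] z:[-11,25] -> hit [12,37/2], descend [19, 20]
    N19 x:[1/2,13/2] y:[12,65/3] z:[-11,25] -> miss, prune
    N20 x:[15/2,37/2] y:[14,55/3] z:[2,19] -> hit [14,55/3], descend [3, 9]
      N3 x:[15/2,27/2] y:[14,49/3] z:[7,19] -> miss, prune
      N9 x:[27/2,37/2] y:[15,55/3] z:[2,19] -> hit [15,55/3], descend [5, 7]
        N5 x:[27/2,31/2] y:[15,55/3] z:[2,17] -> hit [15,31/2], descend [22, 34]
          N22 x:[27/2,31/2] y:[15,16] z:[13,17] -> hit [15,31/2] leaf, test {P2@t=15}
          N34 x:[27/2,14] y:[50/3,55/3] z:[2,7] -> miss, prune
        N7 x:[18,37/2] y:[50/3,18] z:[15,19] -> hit [18,18] leaf, test {P0@t=18}

21 AABB tests over nodes [0, 6, 17, 11, 26, 24, 25, 10, 8, 12, 28, 33, 32, 19, 20, 3, 9, 5, 22, 34, 7]; 2 leaves entered; closest P2.

== RESULT ==
[0, 6, 17, 11, 26, 24, 25, 10, 8, 12, 28, 33, 32, 19, 20, 3, 9, 5, 22, 34, 7]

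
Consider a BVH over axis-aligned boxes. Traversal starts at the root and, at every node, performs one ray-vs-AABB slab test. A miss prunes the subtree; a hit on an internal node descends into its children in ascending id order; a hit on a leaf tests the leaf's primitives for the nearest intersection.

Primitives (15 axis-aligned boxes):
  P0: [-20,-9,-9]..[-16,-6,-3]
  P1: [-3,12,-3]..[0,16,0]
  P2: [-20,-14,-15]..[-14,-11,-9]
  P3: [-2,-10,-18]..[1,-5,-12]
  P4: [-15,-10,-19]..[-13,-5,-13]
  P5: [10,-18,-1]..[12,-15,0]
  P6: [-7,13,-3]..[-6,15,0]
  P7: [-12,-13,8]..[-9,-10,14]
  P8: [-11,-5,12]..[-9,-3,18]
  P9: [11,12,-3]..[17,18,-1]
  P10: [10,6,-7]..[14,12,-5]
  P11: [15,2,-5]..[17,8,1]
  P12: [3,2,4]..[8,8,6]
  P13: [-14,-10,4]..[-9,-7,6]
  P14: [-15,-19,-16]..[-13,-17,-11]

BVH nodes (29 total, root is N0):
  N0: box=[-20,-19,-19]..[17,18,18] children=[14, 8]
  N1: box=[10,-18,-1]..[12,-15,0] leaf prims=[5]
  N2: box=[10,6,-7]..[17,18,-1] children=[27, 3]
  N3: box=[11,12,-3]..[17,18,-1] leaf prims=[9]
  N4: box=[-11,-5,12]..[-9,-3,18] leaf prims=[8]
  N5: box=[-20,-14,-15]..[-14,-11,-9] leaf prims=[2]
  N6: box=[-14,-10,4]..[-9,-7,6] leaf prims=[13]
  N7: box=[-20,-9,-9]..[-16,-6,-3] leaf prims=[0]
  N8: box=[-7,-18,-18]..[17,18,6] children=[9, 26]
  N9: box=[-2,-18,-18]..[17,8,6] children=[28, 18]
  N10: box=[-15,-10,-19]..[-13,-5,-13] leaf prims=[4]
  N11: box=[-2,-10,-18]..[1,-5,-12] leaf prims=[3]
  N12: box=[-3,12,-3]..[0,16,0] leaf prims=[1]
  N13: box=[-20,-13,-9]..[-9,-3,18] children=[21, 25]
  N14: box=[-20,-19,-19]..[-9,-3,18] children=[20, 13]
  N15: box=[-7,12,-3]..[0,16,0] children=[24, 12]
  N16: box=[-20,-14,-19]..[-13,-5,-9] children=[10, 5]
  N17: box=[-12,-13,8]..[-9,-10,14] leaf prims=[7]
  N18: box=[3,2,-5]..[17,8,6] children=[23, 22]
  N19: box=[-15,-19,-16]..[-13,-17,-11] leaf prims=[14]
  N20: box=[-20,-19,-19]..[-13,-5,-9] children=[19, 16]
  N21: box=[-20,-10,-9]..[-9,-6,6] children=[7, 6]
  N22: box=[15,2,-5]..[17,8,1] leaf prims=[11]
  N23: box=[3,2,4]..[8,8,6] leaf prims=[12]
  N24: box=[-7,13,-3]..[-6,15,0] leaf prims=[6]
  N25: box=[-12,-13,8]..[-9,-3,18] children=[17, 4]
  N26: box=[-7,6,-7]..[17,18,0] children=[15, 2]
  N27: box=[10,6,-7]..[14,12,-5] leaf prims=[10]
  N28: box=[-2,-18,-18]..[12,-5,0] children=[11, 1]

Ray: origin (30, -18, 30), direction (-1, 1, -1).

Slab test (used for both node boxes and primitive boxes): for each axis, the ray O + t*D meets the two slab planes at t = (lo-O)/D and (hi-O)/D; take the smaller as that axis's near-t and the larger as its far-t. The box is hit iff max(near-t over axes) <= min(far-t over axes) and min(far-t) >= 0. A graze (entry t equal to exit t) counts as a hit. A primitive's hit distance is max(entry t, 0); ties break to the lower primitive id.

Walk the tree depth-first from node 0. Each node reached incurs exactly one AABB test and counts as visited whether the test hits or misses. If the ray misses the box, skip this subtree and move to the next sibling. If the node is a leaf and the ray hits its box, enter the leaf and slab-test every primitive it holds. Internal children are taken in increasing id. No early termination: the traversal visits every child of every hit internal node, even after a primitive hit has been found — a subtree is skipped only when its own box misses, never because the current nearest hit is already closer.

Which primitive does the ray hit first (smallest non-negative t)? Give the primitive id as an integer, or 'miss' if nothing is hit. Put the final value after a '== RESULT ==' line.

Trace the traversal:
N0 x:[13,50] y:[-1,36] z:[12,49] -> hit [13,36], descend [8, 14]
  N8 x:[13,37] y:[0,36] z:[24,48] -> hit [24,36], descend [9, 26]
    N9 x:[13,32] y:[0,26] z:[24,48] -> hit [24,26], descend [18, 28]
      N18 x:[13,27] y:[20,26] z:[24,35] -> hit [24,26], descend [22, 23]
        N22 x:[13,15] y:[20,26] z:[29,35] -> miss, prune
        N23 x:[22,27] y:[20,26] z:[24,26] -> hit [24,26] leaf, test {P12@t=24}
      N28 x:[18,32] y:[0,13] z:[30,48] -> miss, prune
    N26 x:[13,37] y:[24,36] z:[30,37] -> hit [30,36], descend [2, 15]
      N2 x:[13,20] y:[24,36] z:[31,37] -> miss, prune
      N15 x:[30,37] y:[30,34] z:[30,33] -> hit [30,33], descend [12, 24]
        N12 x:[30,33] y:[30,34] z:[30,33] -> hit [30,33] leaf, test {P1@t=30}
        N24 x:[36,37] y:[31,33] z:[30,33] -> miss, prune
  N14 x:[39,50] y:[-1,15] z:[12,49] -> miss, prune

Summary -> nodes [0, 8, 9, 18, 22, 23, 28, 26, 2, 15, 12, 24, 14]; box-tests=13; leaf-entries=2; first=P12

== RESULT ==
12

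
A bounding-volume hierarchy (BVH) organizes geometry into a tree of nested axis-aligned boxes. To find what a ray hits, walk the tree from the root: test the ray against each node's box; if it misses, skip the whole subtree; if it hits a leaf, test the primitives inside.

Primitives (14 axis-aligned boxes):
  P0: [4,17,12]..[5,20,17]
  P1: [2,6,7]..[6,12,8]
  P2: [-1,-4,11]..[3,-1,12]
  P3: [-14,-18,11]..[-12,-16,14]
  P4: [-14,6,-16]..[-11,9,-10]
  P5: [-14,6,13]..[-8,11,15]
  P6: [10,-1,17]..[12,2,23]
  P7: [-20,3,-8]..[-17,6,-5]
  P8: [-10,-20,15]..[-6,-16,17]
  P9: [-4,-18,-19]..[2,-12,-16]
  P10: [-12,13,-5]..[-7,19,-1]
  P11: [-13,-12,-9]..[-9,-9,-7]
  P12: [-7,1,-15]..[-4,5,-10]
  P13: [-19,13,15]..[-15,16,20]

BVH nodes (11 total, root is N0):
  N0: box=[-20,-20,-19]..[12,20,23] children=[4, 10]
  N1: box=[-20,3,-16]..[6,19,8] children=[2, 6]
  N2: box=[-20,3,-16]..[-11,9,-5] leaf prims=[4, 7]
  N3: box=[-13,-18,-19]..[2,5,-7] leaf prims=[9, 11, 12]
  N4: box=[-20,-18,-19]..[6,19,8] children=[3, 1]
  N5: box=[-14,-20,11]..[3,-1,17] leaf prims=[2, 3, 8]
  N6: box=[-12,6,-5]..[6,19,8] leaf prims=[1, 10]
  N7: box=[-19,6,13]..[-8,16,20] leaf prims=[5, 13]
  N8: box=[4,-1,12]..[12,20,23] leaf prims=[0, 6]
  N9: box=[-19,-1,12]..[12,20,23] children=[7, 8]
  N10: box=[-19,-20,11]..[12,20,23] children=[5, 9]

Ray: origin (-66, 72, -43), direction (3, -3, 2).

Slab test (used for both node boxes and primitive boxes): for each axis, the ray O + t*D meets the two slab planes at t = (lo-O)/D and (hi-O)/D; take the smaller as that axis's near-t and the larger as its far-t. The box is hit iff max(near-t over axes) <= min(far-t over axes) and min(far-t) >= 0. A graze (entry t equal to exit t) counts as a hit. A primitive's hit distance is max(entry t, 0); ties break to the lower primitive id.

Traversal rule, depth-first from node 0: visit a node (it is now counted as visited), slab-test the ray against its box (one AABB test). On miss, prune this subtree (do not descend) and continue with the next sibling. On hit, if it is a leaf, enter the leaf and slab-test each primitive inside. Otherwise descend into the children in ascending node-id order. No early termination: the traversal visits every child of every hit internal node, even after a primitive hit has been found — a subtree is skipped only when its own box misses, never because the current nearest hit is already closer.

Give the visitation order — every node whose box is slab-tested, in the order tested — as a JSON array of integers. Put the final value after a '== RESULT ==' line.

Traverse from the root:
N0 x:[46/3,26] y:[52/3,92/3] z:[12,33] -> hit [52/3,26], descend [4, 10]
  N4 x:[46/3,24] y:[53/3,30] z:[12,51/2] -> hit [53/3,24], descend [1, 3]
    N1 x:[46/3,24] y:[53/3,23] z:[27/2,51/2] -> hit [53/3,23], descend [2, 6]
      N2 x:[46/3,55/3] y:[21,23] z:[27/2,19] -> miss, prune
      N6 x:[18,24] y:[53/3,22] z:[19,51/2] -> hit [19,22] leaf, test {P1(miss), P10@t=19}
    N3 x:[53/3,68/3] y:[67/3,30] z:[12,18] -> miss, prune
  N10 x:[47/3,26] y:[52/3,92/3] z:[27,33] -> miss, prune

Summary -> nodes [0, 4, 1, 2, 6, 3, 10]; box-tests=7; leaf-entries=1; first=P10

== RESULT ==
[0, 4, 1, 2, 6, 3, 10]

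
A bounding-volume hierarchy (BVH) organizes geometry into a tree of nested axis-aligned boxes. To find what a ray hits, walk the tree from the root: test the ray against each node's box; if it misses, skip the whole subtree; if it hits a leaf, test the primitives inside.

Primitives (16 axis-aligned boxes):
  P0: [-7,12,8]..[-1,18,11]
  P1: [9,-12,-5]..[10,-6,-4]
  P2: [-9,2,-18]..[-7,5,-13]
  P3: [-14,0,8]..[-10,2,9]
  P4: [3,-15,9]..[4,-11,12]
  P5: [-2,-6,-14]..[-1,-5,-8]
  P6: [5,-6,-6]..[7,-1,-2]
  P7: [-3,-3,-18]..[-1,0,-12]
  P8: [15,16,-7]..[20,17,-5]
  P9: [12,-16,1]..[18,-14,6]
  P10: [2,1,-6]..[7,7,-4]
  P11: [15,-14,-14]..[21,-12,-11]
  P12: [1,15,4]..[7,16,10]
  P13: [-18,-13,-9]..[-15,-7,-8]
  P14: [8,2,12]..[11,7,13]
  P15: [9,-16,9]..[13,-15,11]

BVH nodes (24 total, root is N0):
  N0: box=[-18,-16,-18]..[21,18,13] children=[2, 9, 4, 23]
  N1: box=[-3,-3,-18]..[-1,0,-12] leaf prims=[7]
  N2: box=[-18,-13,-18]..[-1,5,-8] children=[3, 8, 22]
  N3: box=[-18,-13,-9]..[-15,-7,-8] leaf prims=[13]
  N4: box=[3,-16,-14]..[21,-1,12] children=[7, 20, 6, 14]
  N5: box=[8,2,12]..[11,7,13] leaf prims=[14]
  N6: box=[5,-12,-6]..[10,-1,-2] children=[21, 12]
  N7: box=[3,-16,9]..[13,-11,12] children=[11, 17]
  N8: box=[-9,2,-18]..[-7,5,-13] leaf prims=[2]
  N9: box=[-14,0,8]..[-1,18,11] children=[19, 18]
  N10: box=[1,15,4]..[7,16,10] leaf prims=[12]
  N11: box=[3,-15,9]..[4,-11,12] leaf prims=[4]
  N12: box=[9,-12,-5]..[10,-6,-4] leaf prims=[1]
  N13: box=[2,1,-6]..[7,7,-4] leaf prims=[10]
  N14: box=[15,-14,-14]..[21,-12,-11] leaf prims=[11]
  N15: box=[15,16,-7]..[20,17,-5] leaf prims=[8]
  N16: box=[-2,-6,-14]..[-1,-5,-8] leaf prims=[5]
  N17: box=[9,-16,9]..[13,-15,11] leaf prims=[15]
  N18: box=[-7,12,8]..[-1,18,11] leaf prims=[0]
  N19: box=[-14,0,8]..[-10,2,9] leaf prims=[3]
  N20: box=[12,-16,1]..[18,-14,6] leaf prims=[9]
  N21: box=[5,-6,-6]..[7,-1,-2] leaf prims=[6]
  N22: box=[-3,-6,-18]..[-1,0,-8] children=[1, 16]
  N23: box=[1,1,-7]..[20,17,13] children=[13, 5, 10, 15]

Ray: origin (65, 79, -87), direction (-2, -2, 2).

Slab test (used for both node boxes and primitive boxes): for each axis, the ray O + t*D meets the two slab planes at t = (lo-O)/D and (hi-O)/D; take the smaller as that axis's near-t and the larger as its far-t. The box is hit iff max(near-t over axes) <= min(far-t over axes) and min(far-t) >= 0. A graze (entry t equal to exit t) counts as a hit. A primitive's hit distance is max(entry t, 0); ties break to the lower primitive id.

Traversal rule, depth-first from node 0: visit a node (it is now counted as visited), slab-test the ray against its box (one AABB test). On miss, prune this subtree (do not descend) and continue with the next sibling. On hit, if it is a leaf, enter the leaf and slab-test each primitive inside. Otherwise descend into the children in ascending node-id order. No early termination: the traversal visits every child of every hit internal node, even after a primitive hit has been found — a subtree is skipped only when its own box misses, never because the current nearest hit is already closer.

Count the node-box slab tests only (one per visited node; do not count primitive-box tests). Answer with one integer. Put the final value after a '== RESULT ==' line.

Walk:
N0 x:[22,83/2] y:[61/2,95/2] z:[69/2,50] -> hit [69/2,83/2], descend [2, 4, 9, 23]
  N2 x:[33,83/2] y:[37,46] z:[69/2,79/2] -> hit [37,79/2], descend [3, 8, 22]
    N3 x:[40,83/2] y:[43,46] z:[39,79/2] -> miss, prune
    N8 x:[36,37] y:[37,77/2] z:[69/2,37] -> hit [37,37] leaf, test {P2@t=37}
    N22 x:[33,34] y:[79/2,85/2] z:[69/2,79/2] -> miss, prune
  N4 x:[22,31] y:[40,95/2] z:[73/2,99/2] -> miss, prune
  N9 x:[33,79/2] y:[61/2,79/2] z:[95/2,49] -> miss, prune
  N23 x:[45/2,32] y:[31,39] z:[40,50] -> miss, prune

Summary -> nodes [0, 2, 3, 8, 22, 4, 9, 23]; box-tests=8; leaf-entries=1; first=P2

== RESULT ==
8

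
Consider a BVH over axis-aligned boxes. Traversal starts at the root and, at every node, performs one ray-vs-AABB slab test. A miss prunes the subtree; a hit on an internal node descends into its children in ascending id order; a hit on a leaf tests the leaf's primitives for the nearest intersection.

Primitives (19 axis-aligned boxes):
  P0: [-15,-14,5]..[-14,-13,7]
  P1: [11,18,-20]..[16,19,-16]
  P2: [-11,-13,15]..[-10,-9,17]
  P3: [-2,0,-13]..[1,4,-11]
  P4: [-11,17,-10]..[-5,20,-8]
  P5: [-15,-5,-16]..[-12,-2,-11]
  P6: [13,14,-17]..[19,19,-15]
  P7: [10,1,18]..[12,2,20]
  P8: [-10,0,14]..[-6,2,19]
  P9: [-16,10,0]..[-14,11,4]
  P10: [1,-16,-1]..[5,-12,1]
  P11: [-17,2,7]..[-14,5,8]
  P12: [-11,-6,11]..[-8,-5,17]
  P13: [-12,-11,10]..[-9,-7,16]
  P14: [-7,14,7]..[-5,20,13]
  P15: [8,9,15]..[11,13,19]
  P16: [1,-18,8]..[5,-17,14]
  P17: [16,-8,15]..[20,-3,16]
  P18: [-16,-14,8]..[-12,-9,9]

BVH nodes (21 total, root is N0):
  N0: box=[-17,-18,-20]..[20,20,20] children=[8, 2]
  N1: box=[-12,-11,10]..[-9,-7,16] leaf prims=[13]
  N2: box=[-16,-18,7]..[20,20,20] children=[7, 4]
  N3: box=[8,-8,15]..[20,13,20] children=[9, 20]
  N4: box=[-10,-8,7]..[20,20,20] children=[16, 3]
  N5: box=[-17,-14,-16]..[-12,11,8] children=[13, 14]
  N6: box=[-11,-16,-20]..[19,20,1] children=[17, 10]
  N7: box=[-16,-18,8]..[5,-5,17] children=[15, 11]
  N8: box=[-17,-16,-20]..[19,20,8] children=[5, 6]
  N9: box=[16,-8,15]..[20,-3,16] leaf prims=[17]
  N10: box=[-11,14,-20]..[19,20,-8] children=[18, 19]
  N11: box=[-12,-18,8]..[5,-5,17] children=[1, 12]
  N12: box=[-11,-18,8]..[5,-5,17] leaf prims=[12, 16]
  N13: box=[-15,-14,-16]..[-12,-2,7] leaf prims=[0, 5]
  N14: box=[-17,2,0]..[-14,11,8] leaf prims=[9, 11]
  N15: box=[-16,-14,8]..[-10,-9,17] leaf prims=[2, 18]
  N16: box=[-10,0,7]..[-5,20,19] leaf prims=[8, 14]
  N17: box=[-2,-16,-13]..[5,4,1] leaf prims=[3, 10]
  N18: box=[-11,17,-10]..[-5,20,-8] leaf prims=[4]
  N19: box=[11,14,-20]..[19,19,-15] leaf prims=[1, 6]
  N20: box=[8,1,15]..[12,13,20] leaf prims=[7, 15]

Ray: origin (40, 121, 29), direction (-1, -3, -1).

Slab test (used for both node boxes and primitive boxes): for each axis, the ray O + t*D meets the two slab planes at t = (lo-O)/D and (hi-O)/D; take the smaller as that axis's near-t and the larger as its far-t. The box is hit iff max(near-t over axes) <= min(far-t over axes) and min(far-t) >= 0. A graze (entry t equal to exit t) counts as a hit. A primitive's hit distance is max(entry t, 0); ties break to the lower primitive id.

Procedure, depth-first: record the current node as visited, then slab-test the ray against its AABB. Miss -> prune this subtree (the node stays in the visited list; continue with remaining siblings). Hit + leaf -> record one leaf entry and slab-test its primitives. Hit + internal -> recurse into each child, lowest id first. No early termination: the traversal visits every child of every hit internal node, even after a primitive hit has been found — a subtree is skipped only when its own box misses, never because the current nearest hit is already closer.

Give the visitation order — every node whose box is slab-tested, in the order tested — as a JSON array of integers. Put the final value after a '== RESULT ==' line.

Walk:
N0 x:[20,57] y:[101/3,139/3] z:[9,49] -> hit [101/3,139/3], descend [2, 8]
  N2 x:[20,56] y:[101/3,139/3] z:[9,22] -> miss, prune
  N8 x:[21,57] y:[101/3,137/3] z:[21,49] -> hit [101/3,137/3], descend [5, 6]
    N5 x:[52,57] y:[110/3,45] z:[21,45] -> miss, prune
    N6 x:[21,51] y:[101/3,137/3] z:[28,49] -> hit [101/3,137/3], descend [10, 17]
      N10 x:[21,51] y:[101/3,107/3] z:[37,49] -> miss, prune
      N17 x:[35,42] y:[39,137/3] z:[28,42] -> hit [39,42] leaf, test {P3@t=40, P10(miss)}

7 AABB tests over nodes [0, 2, 8, 5, 6, 10, 17]; 1 leaf entered; closest P3.

== RESULT ==
[0, 2, 8, 5, 6, 10, 17]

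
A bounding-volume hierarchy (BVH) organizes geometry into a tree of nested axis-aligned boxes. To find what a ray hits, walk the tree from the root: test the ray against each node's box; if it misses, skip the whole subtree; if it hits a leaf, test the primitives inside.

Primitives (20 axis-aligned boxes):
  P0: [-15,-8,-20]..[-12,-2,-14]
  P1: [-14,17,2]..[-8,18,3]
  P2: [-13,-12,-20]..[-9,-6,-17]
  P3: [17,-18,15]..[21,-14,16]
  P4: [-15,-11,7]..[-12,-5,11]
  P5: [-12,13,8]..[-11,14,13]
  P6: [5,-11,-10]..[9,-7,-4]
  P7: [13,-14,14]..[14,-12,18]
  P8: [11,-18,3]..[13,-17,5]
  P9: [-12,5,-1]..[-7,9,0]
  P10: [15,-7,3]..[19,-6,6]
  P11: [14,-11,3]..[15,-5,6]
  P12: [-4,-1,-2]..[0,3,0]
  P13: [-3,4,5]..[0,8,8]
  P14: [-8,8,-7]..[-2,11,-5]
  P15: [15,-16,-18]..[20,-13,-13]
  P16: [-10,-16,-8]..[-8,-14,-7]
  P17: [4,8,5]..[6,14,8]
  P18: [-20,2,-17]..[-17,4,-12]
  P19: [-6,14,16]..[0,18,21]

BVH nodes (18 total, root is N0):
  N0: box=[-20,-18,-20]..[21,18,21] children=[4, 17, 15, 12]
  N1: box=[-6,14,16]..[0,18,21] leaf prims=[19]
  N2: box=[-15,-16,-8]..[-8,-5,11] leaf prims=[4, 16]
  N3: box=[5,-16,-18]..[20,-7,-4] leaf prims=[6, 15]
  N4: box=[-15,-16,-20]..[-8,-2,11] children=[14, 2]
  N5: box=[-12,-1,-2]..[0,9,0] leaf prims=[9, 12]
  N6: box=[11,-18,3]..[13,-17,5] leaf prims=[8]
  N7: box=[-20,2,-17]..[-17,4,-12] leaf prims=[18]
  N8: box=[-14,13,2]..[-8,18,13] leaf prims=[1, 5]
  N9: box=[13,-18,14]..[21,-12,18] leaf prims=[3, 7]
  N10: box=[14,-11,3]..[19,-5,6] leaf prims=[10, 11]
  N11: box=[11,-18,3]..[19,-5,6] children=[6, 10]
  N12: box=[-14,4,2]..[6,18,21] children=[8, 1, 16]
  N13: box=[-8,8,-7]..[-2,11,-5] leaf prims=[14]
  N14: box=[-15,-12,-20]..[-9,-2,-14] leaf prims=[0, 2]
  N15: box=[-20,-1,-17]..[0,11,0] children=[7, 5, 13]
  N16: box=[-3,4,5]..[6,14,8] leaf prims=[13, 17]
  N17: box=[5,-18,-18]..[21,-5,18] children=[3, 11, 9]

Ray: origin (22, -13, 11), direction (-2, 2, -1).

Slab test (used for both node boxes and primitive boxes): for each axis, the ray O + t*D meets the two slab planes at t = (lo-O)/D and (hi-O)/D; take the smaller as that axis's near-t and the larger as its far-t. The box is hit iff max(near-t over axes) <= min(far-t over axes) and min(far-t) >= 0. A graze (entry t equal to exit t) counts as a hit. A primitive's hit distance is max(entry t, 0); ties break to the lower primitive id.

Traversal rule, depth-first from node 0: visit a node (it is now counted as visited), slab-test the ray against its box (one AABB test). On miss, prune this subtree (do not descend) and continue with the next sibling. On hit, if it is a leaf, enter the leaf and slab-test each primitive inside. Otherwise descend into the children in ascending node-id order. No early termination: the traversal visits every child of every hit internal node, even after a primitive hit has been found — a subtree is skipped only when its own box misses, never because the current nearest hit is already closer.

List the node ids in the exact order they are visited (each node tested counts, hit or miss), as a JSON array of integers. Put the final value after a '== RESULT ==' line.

Trace the traversal:
N0 x:[1/2,21] y:[-5/2,31/2] z:[-10,31] -> hit [1/2,31/2], descend [4, 12, 15, 17]
  N4 x:[15,37/2] y:[-3/2,11/2] z:[0,31] -> miss, prune
  N12 x:[8,18] y:[17/2,31/2] z:[-10,9] -> hit [17/2,9], descend [1, 8, 16]
    N1 x:[11,14] y:[27/2,31/2] z:[-10,-5] -> miss, prune
    N8 x:[15,18] y:[13,31/2] z:[-2,9] -> miss, prune
    N16 x:[8,25/2] y:[17/2,27/2] z:[3,6] -> miss, prune
  N15 x:[11,21] y:[6,12] z:[11,28] -> hit [11,12], descend [5, 7, 13]
    N5 x:[11,17] y:[6,11] z:[11,13] -> hit [11,11] leaf, test {P9(miss), P12(miss)}
    N7 x:[39/2,21] y:[15/2,17/2] z:[23,28] -> miss, prune
    N13 x:[12,15] y:[21/2,12] z:[16,18] -> miss, prune
  N17 x:[1/2,17/2] y:[-5/2,4] z:[-7,29] -> hit [1/2,4], descend [3, 9, 11]
    N3 x:[1,17/2] y:[-3/2,3] z:[15,29] -> miss, prune
    N9 x:[1/2,9/2] y:[-5/2,1/2] z:[-7,-3] -> miss, prune
    N11 x:[3/2,11/2] y:[-5/2,4] z:[5,8] -> miss, prune

order=[0, 4, 12, 1, 8, 16, 15, 5, 7, 13, 17, 3, 9, 11]  |boxes|=14  |leaves|=1  hit=miss

== RESULT ==
[0, 4, 12, 1, 8, 16, 15, 5, 7, 13, 17, 3, 9, 11]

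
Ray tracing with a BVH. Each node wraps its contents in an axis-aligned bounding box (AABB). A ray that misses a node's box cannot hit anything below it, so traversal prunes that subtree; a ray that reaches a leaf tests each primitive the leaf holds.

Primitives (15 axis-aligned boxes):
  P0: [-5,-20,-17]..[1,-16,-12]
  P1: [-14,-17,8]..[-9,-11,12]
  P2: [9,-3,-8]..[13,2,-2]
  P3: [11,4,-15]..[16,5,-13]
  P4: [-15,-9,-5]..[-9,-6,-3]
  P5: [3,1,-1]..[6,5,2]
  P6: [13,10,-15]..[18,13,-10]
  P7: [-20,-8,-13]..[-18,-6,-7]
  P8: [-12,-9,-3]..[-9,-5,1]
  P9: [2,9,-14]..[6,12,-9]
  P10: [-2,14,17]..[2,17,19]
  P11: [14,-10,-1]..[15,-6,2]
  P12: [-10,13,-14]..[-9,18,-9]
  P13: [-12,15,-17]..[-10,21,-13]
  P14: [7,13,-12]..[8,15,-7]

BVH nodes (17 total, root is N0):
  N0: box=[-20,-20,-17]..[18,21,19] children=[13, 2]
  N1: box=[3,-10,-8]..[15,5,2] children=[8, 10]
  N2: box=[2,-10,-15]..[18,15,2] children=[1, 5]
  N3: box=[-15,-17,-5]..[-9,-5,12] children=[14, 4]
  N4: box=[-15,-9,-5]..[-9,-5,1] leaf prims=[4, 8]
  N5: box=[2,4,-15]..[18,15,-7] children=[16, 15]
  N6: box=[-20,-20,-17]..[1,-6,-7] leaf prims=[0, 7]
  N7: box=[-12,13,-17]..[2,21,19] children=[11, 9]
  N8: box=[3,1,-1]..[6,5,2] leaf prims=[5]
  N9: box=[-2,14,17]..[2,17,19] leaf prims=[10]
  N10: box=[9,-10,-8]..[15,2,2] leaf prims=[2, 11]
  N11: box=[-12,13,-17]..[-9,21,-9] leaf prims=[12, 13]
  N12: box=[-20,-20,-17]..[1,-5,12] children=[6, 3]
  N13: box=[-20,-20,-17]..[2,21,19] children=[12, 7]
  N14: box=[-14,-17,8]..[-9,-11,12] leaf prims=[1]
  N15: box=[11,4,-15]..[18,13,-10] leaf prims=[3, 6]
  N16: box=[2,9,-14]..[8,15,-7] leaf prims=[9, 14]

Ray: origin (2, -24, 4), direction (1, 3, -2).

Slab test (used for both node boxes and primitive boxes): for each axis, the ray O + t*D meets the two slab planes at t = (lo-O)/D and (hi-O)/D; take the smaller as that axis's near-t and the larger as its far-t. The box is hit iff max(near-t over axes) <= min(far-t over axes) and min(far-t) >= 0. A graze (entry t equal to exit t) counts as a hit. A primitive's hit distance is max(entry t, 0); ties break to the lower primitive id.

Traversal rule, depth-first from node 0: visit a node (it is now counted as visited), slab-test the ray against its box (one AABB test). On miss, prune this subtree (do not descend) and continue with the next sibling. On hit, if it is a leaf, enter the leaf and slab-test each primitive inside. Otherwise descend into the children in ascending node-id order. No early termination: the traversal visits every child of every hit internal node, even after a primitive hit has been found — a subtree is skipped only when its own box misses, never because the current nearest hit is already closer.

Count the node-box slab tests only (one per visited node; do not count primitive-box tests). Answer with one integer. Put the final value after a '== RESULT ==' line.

Trace the traversal:
N0 x:[-22,16] y:[4/3,15] z:[-15/2,21/2] -> hit [4/3,21/2], descend [2, 13]
  N2 x:[0,16] y:[14/3,13] z:[1,19/2] -> hit [14/3,19/2], descend [1, 5]
    N1 x:[1,13] y:[14/3,29/3] z:[1,6] -> hit [14/3,6], descend [8, 10]
      N8 x:[1,4] y:[25/3,29/3] z:[1,5/2] -> miss, prune
      N10 x:[7,13] y:[14/3,26/3] z:[1,6] -> miss, prune
    N5 x:[0,16] y:[28/3,13] z:[11/2,19/2] -> hit [28/3,19/2], descend [15, 16]
      N15 x:[9,16] y:[28/3,37/3] z:[7,19/2] -> hit [28/3,19/2] leaf, test {P3@t=28/3, P6(miss)}
      N16 x:[0,6] y:[11,13] z:[11/2,9] -> miss, prune
  N13 x:[-22,0] y:[4/3,15] z:[-15/2,21/2] -> miss, prune

order=[0, 2, 1, 8, 10, 5, 15, 16, 13]  |boxes|=9  |leaves|=1  hit=P3

== RESULT ==
9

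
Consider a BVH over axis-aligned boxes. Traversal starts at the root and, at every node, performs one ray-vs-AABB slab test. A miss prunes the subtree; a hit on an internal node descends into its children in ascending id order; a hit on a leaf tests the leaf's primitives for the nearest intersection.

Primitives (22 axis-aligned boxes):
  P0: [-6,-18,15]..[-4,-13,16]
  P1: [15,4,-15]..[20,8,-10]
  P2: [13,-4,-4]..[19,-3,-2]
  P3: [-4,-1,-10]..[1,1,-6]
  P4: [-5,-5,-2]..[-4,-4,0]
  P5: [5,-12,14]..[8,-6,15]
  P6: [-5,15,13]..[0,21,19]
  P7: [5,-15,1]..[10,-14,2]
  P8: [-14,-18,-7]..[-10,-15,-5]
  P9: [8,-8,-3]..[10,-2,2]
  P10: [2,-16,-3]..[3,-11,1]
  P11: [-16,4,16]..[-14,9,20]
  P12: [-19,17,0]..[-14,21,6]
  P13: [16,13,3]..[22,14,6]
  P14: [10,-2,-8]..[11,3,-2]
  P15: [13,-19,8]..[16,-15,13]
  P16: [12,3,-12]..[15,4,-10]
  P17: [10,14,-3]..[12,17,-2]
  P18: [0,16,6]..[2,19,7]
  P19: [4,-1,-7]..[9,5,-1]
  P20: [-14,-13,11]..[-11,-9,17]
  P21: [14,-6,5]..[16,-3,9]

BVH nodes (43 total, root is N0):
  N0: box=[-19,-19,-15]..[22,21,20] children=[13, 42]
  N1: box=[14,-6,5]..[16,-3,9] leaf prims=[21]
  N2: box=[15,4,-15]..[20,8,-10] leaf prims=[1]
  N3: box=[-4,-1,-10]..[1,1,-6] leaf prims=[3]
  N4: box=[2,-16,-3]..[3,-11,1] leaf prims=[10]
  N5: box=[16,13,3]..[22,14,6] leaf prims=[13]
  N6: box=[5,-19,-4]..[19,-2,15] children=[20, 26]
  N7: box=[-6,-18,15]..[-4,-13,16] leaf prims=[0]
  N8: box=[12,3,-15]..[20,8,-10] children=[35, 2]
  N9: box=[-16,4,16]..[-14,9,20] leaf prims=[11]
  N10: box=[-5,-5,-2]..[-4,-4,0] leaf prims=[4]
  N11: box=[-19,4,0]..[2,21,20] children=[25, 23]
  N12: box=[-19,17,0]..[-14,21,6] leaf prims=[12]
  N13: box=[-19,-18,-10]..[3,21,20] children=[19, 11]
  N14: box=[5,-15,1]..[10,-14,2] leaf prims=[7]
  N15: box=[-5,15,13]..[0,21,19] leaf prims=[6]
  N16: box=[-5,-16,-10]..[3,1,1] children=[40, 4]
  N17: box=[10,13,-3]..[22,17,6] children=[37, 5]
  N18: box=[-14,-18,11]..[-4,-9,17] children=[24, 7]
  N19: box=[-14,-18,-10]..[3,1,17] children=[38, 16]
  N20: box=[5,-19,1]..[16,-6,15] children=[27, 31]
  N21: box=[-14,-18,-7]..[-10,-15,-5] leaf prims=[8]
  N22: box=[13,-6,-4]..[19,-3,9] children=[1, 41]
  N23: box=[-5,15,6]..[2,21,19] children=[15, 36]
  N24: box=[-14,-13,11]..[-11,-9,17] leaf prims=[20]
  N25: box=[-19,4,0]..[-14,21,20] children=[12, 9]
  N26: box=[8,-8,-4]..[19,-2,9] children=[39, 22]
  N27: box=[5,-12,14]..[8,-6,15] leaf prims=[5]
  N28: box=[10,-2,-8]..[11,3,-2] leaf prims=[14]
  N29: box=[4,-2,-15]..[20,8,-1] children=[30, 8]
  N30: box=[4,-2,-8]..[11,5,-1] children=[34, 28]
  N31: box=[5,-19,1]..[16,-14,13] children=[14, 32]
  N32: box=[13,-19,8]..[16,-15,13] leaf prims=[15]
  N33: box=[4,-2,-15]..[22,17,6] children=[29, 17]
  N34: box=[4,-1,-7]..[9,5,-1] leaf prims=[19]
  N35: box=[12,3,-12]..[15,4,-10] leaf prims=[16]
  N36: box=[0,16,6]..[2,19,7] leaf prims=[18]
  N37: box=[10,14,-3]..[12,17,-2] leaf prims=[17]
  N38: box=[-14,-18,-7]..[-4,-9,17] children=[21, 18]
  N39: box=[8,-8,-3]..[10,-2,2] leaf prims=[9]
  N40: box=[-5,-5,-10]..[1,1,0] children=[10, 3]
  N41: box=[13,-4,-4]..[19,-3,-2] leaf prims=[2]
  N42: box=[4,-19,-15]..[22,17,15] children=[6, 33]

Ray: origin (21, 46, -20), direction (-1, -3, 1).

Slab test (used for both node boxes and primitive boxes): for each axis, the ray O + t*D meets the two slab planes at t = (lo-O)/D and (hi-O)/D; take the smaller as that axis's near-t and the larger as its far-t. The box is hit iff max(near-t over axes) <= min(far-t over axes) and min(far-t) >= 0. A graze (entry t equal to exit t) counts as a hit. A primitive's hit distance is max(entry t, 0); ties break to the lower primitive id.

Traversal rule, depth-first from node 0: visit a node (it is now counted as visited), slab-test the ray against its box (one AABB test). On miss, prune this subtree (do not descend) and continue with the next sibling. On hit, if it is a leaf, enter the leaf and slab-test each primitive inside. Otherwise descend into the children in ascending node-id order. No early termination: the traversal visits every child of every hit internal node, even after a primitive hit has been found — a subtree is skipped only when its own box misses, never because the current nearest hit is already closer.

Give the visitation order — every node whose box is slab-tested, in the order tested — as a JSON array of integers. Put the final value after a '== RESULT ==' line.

Traverse from the root:
N0 x:[-1,40] y:[25/3,65/3] z:[5,40] -> hit [25/3,65/3], descend [13, 42]
  N13 x:[18,40] y:[25/3,64/3] z:[10,40] -> hit [18,64/3], descend [11, 19]
    N11 x:[19,40] y:[25/3,14] z:[20,40] -> miss, prune
    N19 x:[18,35] y:[15,64/3] z:[10,37] -> hit [18,64/3], descend [16, 38]
      N16 x:[18,26] y:[15,62/3] z:[10,21] -> hit [18,62/3], descend [4, 40]
        N4 x:[18,19] y:[19,62/3] z:[17,21] -> hit [19,19] leaf, test {P10@t=19}
        N40 x:[20,26] y:[15,17] z:[10,20] -> miss, prune
      N38 x:[25,35] y:[55/3,64/3] z:[13,37] -> miss, prune
  N42 x:[-1,17] y:[29/3,65/3] z:[5,35] -> hit [29/3,17], descend [6, 33]
    N6 x:[2,16] y:[16,65/3] z:[16,35] -> hit [16,16], descend [20, 26]
      N20 x:[5,16] y:[52/3,65/3] z:[21,35] -> miss, prune
      N26 x:[2,13] y:[16,18] z:[16,29] -> miss, prune
    N33 x:[-1,17] y:[29/3,16] z:[5,26] -> hit [29/3,16], descend [17, 29]
      N17 x:[-1,11] y:[29/3,11] z:[17,26] -> miss, prune
      N29 x:[1,17] y:[38/3,16] z:[5,19] -> hit [38/3,16], descend [8, 30]
        N8 x:[1,9] y:[38/3,43/3] z:[5,10] -> miss, prune
        N30 x:[10,17] y:[41/3,16] z:[12,19] -> hit [41/3,16], descend [28, 34]
          N28 x:[10,11] y:[43/3,16] z:[12,18] -> miss, prune
          N34 x:[12,17] y:[41/3,47/3] z:[13,19] -> hit [41/3,47/3] leaf, test {P19@t=41/3}

Visited [0, 13, 11, 19, 16, 4, 40, 38, 42, 6, 20, 26, 33, 17, 29, 8, 30, 28, 34]. Tests: 19 box, 2 leaf. Nearest: P19.

== RESULT ==
[0, 13, 11, 19, 16, 4, 40, 38, 42, 6, 20, 26, 33, 17, 29, 8, 30, 28, 34]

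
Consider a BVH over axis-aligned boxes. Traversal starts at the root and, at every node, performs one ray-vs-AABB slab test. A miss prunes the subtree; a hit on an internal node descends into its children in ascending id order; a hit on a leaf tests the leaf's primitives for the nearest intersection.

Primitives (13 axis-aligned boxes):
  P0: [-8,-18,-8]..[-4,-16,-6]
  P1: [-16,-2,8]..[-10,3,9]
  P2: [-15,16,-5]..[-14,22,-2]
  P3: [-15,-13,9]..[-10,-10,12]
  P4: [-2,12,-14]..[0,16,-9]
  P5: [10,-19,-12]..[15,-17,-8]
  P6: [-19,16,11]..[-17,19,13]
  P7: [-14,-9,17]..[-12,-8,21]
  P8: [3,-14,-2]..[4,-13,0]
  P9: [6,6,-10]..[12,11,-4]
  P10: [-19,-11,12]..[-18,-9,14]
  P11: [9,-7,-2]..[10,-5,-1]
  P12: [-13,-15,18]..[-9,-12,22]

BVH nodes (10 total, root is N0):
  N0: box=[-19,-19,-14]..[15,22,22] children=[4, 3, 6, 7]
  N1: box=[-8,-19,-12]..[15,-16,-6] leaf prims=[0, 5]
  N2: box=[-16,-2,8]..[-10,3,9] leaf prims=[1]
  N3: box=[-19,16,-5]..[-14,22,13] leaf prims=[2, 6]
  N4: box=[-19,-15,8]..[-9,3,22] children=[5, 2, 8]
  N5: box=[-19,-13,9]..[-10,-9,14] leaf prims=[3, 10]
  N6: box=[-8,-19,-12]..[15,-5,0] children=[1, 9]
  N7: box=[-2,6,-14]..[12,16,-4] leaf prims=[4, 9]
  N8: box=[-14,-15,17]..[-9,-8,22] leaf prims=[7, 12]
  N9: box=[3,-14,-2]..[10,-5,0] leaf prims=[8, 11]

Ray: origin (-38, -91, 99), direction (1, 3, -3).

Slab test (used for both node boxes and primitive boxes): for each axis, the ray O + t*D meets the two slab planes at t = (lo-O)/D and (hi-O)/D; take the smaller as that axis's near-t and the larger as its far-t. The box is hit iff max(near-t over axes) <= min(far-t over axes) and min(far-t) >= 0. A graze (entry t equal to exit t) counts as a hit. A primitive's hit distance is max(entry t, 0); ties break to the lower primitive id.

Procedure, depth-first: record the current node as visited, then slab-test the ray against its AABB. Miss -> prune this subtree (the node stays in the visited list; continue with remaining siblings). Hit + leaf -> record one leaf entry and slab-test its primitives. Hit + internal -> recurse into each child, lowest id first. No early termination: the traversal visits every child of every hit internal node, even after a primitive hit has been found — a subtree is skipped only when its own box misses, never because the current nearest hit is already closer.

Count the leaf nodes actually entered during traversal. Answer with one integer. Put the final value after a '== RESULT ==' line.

Trace the traversal:
N0 x:[19,53] y:[24,113/3] z:[77/3,113/3] -> hit [77/3,113/3], descend [3, 4, 6, 7]
  N3 x:[19,24] y:[107/3,113/3] z:[86/3,104/3] -> miss, prune
  N4 x:[19,29] y:[76/3,94/3] z:[77/3,91/3] -> hit [77/3,29], descend [2, 5, 8]
    N2 x:[22,28] y:[89/3,94/3] z:[30,91/3] -> miss, prune
    N5 x:[19,28] y:[26,82/3] z:[85/3,30] -> miss, prune
    N8 x:[24,29] y:[76/3,83/3] z:[77/3,82/3] -> hit [77/3,82/3] leaf, test {P7(miss), P12@t=77/3}
  N6 x:[30,53] y:[24,86/3] z:[33,37] -> miss, prune
  N7 x:[36,50] y:[97/3,107/3] z:[103/3,113/3] -> miss, prune

Visited [0, 3, 4, 2, 5, 8, 6, 7]. Tests: 8 box, 1 leaf. Nearest: P12.

== RESULT ==
1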